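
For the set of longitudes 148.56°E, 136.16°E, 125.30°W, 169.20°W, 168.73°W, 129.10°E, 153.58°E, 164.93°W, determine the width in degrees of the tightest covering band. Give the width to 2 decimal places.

105.60°

Sort the longitudes: -169.20°, -168.73°, -164.93°, -125.30°, +129.10°, +136.16°, +148.56°, +153.58°.
Eastward gaps between consecutive values (wrapping around): 0.47°, 3.80°, 39.63°, 254.40°, 7.06°, 12.40°, 5.02°, 37.22°.
Largest gap = 254.40° ⇒ minimal covering band is its complement: 360° − 254.40° = 105.60°.
Band runs from +129.10° eastward to -125.30°, crossing the antimeridian.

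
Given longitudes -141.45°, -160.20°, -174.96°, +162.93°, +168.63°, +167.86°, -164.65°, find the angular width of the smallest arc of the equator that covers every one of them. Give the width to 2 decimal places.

55.62°

Sort the longitudes: -174.96°, -164.65°, -160.20°, -141.45°, +162.93°, +167.86°, +168.63°.
Eastward gaps between consecutive values (wrapping around): 10.31°, 4.45°, 18.75°, 304.38°, 4.93°, 0.77°, 16.41°.
Largest gap = 304.38° ⇒ minimal covering band is its complement: 360° − 304.38° = 55.62°.
Band runs from +162.93° eastward to -141.45°, crossing the antimeridian.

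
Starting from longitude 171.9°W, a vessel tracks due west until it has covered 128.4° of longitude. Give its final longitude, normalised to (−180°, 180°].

Start at -171.9°; shift −128.4° → -300.3°.
-300.3° lies outside (−180°, 180°]; add 360° → +59.7°.

59.7°E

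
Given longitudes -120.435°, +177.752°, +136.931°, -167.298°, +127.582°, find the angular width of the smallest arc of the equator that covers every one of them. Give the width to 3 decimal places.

Sort the longitudes: -167.298°, -120.435°, +127.582°, +136.931°, +177.752°.
Eastward gaps between consecutive values (wrapping around): 46.863°, 248.017°, 9.349°, 40.821°, 14.950°.
Largest gap = 248.017° ⇒ minimal covering band is its complement: 360° − 248.017° = 111.983°.
Band runs from +127.582° eastward to -120.435°, crossing the antimeridian.

111.983°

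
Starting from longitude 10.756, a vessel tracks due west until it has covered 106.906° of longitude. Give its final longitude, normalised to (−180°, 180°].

-96.150°

Start at +10.756°; shift −106.906° → -96.150°.
-96.150° already lies in (−180°, 180°].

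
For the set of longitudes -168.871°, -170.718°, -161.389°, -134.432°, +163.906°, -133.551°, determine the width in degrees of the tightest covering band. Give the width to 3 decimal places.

62.543°

Sort the longitudes: -170.718°, -168.871°, -161.389°, -134.432°, -133.551°, +163.906°.
Eastward gaps between consecutive values (wrapping around): 1.847°, 7.482°, 26.957°, 0.881°, 297.457°, 25.376°.
Largest gap = 297.457° ⇒ minimal covering band is its complement: 360° − 297.457° = 62.543°.
Band runs from +163.906° eastward to -133.551°, crossing the antimeridian.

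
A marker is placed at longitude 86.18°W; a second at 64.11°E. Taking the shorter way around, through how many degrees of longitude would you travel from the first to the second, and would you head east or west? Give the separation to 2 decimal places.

Raw difference: 64.11 − -86.18 = 150.29°.
Normalise into (−180°, 180°]: 150.29° stays 150.29°.
Positive ⇒ the second point lies to the east; separation 150.29°.

150.29° east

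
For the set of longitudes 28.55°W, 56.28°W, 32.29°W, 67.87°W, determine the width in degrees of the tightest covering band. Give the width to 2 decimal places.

39.32°

Sort the longitudes: -67.87°, -56.28°, -32.29°, -28.55°.
Eastward gaps between consecutive values (wrapping around): 11.59°, 23.99°, 3.74°, 320.68°.
Largest gap = 320.68° ⇒ minimal covering band is its complement: 360° − 320.68° = 39.32°.
Band runs from -67.87° eastward to -28.55°.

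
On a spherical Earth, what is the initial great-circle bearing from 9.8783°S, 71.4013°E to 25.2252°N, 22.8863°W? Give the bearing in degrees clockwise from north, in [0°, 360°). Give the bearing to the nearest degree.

294°

Δλ = -22.8863 − 71.4013 = -94.2876°.
θ = atan2( sin Δλ · cos φ₂ , cos φ₁ · sin φ₂ − sin φ₁ · cos φ₂ · cos Δλ )
  = atan2(-0.90211, 0.40826) = -65.651° → normalised to [0°, 360°): 294.349°.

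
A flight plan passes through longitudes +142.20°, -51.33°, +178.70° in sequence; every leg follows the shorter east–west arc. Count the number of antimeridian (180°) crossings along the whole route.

Leg 1: +142.20° → -51.33°, shortest Δλ = 166.47° (east) — crosses 180°.
Leg 2: -51.33° → +178.70°, shortest Δλ = -129.97° (west) — crosses 180°.
Total crossings: 2.

2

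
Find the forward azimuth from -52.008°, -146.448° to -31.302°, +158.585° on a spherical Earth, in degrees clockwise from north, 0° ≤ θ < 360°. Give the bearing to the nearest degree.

275°

Δλ = 158.585 − -146.448 = 305.033°; wrapped into (−180°, 180°]: -54.967°.
θ = atan2( sin Δλ · cos φ₂ , cos φ₁ · sin φ₂ − sin φ₁ · cos φ₂ · cos Δλ )
  = atan2(-0.69963, 0.06674) = -84.551° → normalised to [0°, 360°): 275.449°.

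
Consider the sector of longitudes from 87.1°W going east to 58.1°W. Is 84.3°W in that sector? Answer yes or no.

Yes

Band width going east from -87.1° to -58.1°: ((-58.1 − -87.1) mod 360) = 29.0°.
Offset of -84.3° east of the west edge: ((-84.3 − -87.1) mod 360) = 2.8°.
2.8° ≤ 29.0° ⇒ inside.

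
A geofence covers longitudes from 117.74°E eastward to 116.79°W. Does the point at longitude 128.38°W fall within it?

Yes

Band width going east from +117.74° to -116.79°: ((-116.79 − 117.74) mod 360) = 125.47°.
Offset of -128.38° east of the west edge: ((-128.38 − 117.74) mod 360) = 113.88°.
113.88° ≤ 125.47° ⇒ inside.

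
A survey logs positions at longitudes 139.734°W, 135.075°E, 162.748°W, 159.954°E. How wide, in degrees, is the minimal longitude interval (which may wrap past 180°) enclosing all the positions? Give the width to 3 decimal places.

85.191°

Sort the longitudes: -162.748°, -139.734°, +135.075°, +159.954°.
Eastward gaps between consecutive values (wrapping around): 23.014°, 274.809°, 24.879°, 37.298°.
Largest gap = 274.809° ⇒ minimal covering band is its complement: 360° − 274.809° = 85.191°.
Band runs from +135.075° eastward to -139.734°, crossing the antimeridian.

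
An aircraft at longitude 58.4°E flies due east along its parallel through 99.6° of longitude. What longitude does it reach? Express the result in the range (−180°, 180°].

Start at +58.4°; shift +99.6° → +158.0°.
+158.0° already lies in (−180°, 180°].

158.0°E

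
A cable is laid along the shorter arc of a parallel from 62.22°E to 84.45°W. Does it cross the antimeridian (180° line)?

Signed shortest Δλ = ((-84.45 − 62.22 + 180) mod 360) − 180 = -146.67°.
Going west by 146.67° from +62.22° reaches -84.45° without touching 180°.

No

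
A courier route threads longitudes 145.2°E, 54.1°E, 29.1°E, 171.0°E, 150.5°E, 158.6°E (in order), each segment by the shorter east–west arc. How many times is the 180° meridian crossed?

0

Leg 1: +145.2° → +54.1°, shortest Δλ = -91.1° (west) — does not cross 180°.
Leg 2: +54.1° → +29.1°, shortest Δλ = -25.0° (west) — does not cross 180°.
Leg 3: +29.1° → +171.0°, shortest Δλ = 141.9° (east) — does not cross 180°.
Leg 4: +171.0° → +150.5°, shortest Δλ = -20.5° (west) — does not cross 180°.
Leg 5: +150.5° → +158.6°, shortest Δλ = 8.1° (east) — does not cross 180°.
Total crossings: 0.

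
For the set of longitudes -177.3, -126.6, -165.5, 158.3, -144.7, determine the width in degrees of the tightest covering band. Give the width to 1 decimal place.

Sort the longitudes: -177.3°, -165.5°, -144.7°, -126.6°, +158.3°.
Eastward gaps between consecutive values (wrapping around): 11.8°, 20.8°, 18.1°, 284.9°, 24.4°.
Largest gap = 284.9° ⇒ minimal covering band is its complement: 360° − 284.9° = 75.1°.
Band runs from +158.3° eastward to -126.6°, crossing the antimeridian.

75.1°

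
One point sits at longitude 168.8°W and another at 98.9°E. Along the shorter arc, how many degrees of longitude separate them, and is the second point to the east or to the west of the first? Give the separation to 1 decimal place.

92.3° west

Raw difference: 98.9 − -168.8 = 267.7°.
Normalise into (−180°, 180°]: 267.7° − 360° = -92.3°.
Negative ⇒ the second point lies to the west; separation 92.3°.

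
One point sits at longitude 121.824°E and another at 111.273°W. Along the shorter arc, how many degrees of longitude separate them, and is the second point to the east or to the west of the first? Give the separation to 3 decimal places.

126.903° east

Raw difference: -111.273 − 121.824 = -233.097°.
Normalise into (−180°, 180°]: -233.097° + 360° = 126.903°.
Positive ⇒ the second point lies to the east; separation 126.903°.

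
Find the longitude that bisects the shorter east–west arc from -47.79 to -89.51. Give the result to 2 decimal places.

Signed shortest Δλ from -47.79° to -89.51° is -41.72°.
Midpoint longitude = -47.79° + (-41.72°)/2 = -47.79° − 20.86° = -68.65°.

-68.65°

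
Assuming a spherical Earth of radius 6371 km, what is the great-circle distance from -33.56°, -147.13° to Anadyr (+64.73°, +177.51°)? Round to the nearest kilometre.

Δλ = 177.51 − -147.13 = 324.64°; wrapped into (−180°, 180°]: -35.36°.
Δφ = 64.73 − -33.56 = 98.29°.
a = sin²(Δφ/2) + cos φ₁ · cos φ₂ · sin²(Δλ/2) = 0.604902.
c = 2·atan2(√a, √(1−a)) = 1.78217 rad → d = 6371·c ≈ 11354.21 km.

11354 km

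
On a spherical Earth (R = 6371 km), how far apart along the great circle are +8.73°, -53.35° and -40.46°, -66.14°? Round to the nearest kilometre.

5625 km

Δλ = -66.14 − -53.35 = -12.79°.
Δφ = -40.46 − 8.73 = -49.19°.
a = sin²(Δφ/2) + cos φ₁ · cos φ₂ · sin²(Δλ/2) = 0.182554.
c = 2·atan2(√a, √(1−a)) = 0.88293 rad → d = 6371·c ≈ 5625.12 km.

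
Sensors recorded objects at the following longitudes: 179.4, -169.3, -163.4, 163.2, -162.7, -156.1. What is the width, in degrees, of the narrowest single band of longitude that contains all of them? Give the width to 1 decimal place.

40.7°

Sort the longitudes: -169.3°, -163.4°, -162.7°, -156.1°, +163.2°, +179.4°.
Eastward gaps between consecutive values (wrapping around): 5.9°, 0.7°, 6.6°, 319.3°, 16.2°, 11.3°.
Largest gap = 319.3° ⇒ minimal covering band is its complement: 360° − 319.3° = 40.7°.
Band runs from +163.2° eastward to -156.1°, crossing the antimeridian.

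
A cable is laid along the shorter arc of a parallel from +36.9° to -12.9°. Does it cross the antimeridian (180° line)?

Signed shortest Δλ = ((-12.9 − 36.9 + 180) mod 360) − 180 = -49.8°.
Going west by 49.8° from +36.9° reaches -12.9° without touching 180°.

No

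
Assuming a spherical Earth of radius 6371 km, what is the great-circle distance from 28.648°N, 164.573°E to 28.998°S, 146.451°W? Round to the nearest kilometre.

8257 km

Δλ = -146.451 − 164.573 = -311.024°; wrapped into (−180°, 180°]: 48.976°.
Δφ = -28.998 − 28.648 = -57.646°.
a = sin²(Δφ/2) + cos φ₁ · cos φ₂ · sin²(Δλ/2) = 0.364303.
c = 2·atan2(√a, √(1−a)) = 1.29595 rad → d = 6371·c ≈ 8256.53 km.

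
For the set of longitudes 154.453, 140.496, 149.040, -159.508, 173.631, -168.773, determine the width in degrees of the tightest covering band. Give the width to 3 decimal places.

59.996°

Sort the longitudes: -168.773°, -159.508°, +140.496°, +149.040°, +154.453°, +173.631°.
Eastward gaps between consecutive values (wrapping around): 9.265°, 300.004°, 8.544°, 5.413°, 19.178°, 17.596°.
Largest gap = 300.004° ⇒ minimal covering band is its complement: 360° − 300.004° = 59.996°.
Band runs from +140.496° eastward to -159.508°, crossing the antimeridian.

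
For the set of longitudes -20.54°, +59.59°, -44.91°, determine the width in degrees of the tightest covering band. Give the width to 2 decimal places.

104.50°

Sort the longitudes: -44.91°, -20.54°, +59.59°.
Eastward gaps between consecutive values (wrapping around): 24.37°, 80.13°, 255.50°.
Largest gap = 255.50° ⇒ minimal covering band is its complement: 360° − 255.50° = 104.50°.
Band runs from -44.91° eastward to +59.59°.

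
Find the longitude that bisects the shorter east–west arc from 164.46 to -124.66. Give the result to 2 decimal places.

Signed shortest Δλ from +164.46° to -124.66° is +70.88°.
Midpoint longitude = +164.46° + (+70.88°)/2 = +164.46° + 35.44° = +199.90°.
Normalise into (−180°, 180°]: -160.10°.
(The naïve average (+164.46 + -124.66)/2 = 19.9° is on the wrong side of the globe.)

-160.10°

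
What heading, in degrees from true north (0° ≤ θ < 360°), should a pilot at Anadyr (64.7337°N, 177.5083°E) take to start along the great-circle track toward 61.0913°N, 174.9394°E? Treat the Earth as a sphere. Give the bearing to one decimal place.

199.0°

Δλ = 174.9394 − 177.5083 = -2.5689°.
θ = atan2( sin Δλ · cos φ₂ , cos φ₁ · sin φ₂ − sin φ₁ · cos φ₂ · cos Δλ )
  = atan2(-0.02167, -0.06309) = -161.046° → normalised to [0°, 360°): 198.954°.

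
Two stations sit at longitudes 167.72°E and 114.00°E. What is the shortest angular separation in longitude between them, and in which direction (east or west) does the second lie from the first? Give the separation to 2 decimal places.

Raw difference: 114.00 − 167.72 = -53.72°.
Normalise into (−180°, 180°]: -53.72° stays -53.72°.
Negative ⇒ the second point lies to the west; separation 53.72°.

53.72° west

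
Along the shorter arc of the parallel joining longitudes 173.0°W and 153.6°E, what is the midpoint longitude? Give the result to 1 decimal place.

170.3°E

Signed shortest Δλ from -173.0° to +153.6° is -33.4°.
Midpoint longitude = -173.0° + (-33.4°)/2 = -173.0° − 16.7° = -189.7°.
Normalise into (−180°, 180°]: +170.3°.
(The naïve average (-173.0 + +153.6)/2 = -9.7° is on the wrong side of the globe.)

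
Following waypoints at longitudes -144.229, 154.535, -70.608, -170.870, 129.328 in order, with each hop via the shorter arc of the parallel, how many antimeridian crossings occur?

Leg 1: -144.229° → +154.535°, shortest Δλ = -61.236° (west) — crosses 180°.
Leg 2: +154.535° → -70.608°, shortest Δλ = 134.857° (east) — crosses 180°.
Leg 3: -70.608° → -170.870°, shortest Δλ = -100.262° (west) — does not cross 180°.
Leg 4: -170.870° → +129.328°, shortest Δλ = -59.802° (west) — crosses 180°.
Total crossings: 3.

3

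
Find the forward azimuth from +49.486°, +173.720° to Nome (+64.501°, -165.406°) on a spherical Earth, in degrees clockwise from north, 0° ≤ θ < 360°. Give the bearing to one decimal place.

Δλ = -165.406 − 173.720 = -339.126°; wrapped into (−180°, 180°]: 20.874°.
θ = atan2( sin Δλ · cos φ₂ , cos φ₁ · sin φ₂ − sin φ₁ · cos φ₂ · cos Δλ )
  = atan2(0.15339, 0.28055) = 28.668° → normalised to [0°, 360°): 28.668°.

28.7°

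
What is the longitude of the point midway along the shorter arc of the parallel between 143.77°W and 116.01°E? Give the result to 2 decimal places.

166.12°E

Signed shortest Δλ from -143.77° to +116.01° is -100.22°.
Midpoint longitude = -143.77° + (-100.22°)/2 = -143.77° − 50.11° = -193.88°.
Normalise into (−180°, 180°]: +166.12°.
(The naïve average (-143.77 + +116.01)/2 = -13.88° is on the wrong side of the globe.)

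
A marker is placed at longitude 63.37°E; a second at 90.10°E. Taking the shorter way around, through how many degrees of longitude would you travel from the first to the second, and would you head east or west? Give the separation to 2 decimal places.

26.73° east

Raw difference: 90.10 − 63.37 = 26.73°.
Normalise into (−180°, 180°]: 26.73° stays 26.73°.
Positive ⇒ the second point lies to the east; separation 26.73°.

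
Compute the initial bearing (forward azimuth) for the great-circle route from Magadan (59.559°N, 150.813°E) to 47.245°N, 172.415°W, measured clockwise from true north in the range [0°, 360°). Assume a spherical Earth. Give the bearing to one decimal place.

103.4°

Δλ = -172.415 − 150.813 = -323.228°; wrapped into (−180°, 180°]: 36.772°.
θ = atan2( sin Δλ · cos φ₂ , cos φ₁ · sin φ₂ − sin φ₁ · cos φ₂ · cos Δλ )
  = atan2(0.40639, -0.09681) = 103.399° → normalised to [0°, 360°): 103.399°.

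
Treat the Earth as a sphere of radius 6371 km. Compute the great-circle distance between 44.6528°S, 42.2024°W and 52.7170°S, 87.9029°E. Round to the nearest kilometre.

Δλ = 87.9029 − -42.2024 = 130.1053°.
Δφ = -52.7170 − -44.6528 = -8.0642°.
a = sin²(Δφ/2) + cos φ₁ · cos φ₂ · sin²(Δλ/2) = 0.359202.
c = 2·atan2(√a, √(1−a)) = 1.28534 rad → d = 6371·c ≈ 8188.89 km.

8189 km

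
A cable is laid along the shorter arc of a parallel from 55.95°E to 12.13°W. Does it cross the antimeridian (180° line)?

Signed shortest Δλ = ((-12.13 − 55.95 + 180) mod 360) − 180 = -68.08°.
Going west by 68.08° from +55.95° reaches -12.13° without touching 180°.

No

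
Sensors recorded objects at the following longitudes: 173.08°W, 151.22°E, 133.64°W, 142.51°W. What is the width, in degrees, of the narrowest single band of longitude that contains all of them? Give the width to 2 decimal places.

75.14°

Sort the longitudes: -173.08°, -142.51°, -133.64°, +151.22°.
Eastward gaps between consecutive values (wrapping around): 30.57°, 8.87°, 284.86°, 35.70°.
Largest gap = 284.86° ⇒ minimal covering band is its complement: 360° − 284.86° = 75.14°.
Band runs from +151.22° eastward to -133.64°, crossing the antimeridian.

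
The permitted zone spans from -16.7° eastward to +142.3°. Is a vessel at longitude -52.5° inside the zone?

Band width going east from -16.7° to +142.3°: ((142.3 − -16.7) mod 360) = 159.0°.
Offset of -52.5° east of the west edge: ((-52.5 − -16.7) mod 360) = 324.2°.
324.2° > 159.0° ⇒ outside.

No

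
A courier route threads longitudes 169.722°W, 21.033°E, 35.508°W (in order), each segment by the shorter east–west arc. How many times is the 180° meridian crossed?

1

Leg 1: -169.722° → +21.033°, shortest Δλ = -169.245° (west) — crosses 180°.
Leg 2: +21.033° → -35.508°, shortest Δλ = -56.541° (west) — does not cross 180°.
Total crossings: 1.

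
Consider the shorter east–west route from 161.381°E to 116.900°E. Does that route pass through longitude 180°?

Signed shortest Δλ = ((116.900 − 161.381 + 180) mod 360) − 180 = -44.481°.
Going west by 44.481° from +161.381° reaches +116.900° without touching 180°.

No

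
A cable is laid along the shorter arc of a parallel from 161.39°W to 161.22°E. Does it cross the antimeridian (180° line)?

Yes

Naïve |161.22 − -161.39| = 322.61° > 180°, so the shorter arc goes the other way round — across 180°.
Signed shortest Δλ = ((161.22 − -161.39 + 180) mod 360) − 180 = -37.39°.
Going west by 37.39° from -161.39° passes through 180° before reaching +161.22°.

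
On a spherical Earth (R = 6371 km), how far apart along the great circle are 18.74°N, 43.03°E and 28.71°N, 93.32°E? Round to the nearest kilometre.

Δλ = 93.32 − 43.03 = 50.29°.
Δφ = 28.71 − 18.74 = 9.97°.
a = sin²(Δφ/2) + cos φ₁ · cos φ₂ · sin²(Δλ/2) = 0.157509.
c = 2·atan2(√a, √(1−a)) = 0.81622 rad → d = 6371·c ≈ 5200.11 km.

5200 km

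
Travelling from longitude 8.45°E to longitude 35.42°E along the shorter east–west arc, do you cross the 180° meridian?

Signed shortest Δλ = ((35.42 − 8.45 + 180) mod 360) − 180 = 26.97°.
Going east by 26.97° from +8.45° reaches +35.42° without touching 180°.

No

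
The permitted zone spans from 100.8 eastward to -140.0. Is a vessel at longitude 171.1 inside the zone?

Yes

Band width going east from +100.8° to -140.0°: ((-140.0 − 100.8) mod 360) = 119.2°.
Offset of +171.1° east of the west edge: ((171.1 − 100.8) mod 360) = 70.3°.
70.3° ≤ 119.2° ⇒ inside.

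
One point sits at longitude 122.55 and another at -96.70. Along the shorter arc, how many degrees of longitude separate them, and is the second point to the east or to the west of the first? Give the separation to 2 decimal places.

Raw difference: -96.70 − 122.55 = -219.25°.
Normalise into (−180°, 180°]: -219.25° + 360° = 140.75°.
Positive ⇒ the second point lies to the east; separation 140.75°.

140.75° east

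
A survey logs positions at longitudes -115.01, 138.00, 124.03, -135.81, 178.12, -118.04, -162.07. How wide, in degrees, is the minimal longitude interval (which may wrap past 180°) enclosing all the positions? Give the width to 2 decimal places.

120.96°

Sort the longitudes: -162.07°, -135.81°, -118.04°, -115.01°, +124.03°, +138.00°, +178.12°.
Eastward gaps between consecutive values (wrapping around): 26.26°, 17.77°, 3.03°, 239.04°, 13.97°, 40.12°, 19.81°.
Largest gap = 239.04° ⇒ minimal covering band is its complement: 360° − 239.04° = 120.96°.
Band runs from +124.03° eastward to -115.01°, crossing the antimeridian.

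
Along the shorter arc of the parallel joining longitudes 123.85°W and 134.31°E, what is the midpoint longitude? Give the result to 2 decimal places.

Signed shortest Δλ from -123.85° to +134.31° is -101.84°.
Midpoint longitude = -123.85° + (-101.84°)/2 = -123.85° − 50.92° = -174.77°.
(The naïve average (-123.85 + +134.31)/2 = 5.23° is on the wrong side of the globe.)

174.77°W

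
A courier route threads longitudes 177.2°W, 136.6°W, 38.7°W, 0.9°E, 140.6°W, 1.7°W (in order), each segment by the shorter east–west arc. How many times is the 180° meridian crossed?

Leg 1: -177.2° → -136.6°, shortest Δλ = 40.6° (east) — does not cross 180°.
Leg 2: -136.6° → -38.7°, shortest Δλ = 97.9° (east) — does not cross 180°.
Leg 3: -38.7° → +0.9°, shortest Δλ = 39.6° (east) — does not cross 180°.
Leg 4: +0.9° → -140.6°, shortest Δλ = -141.5° (west) — does not cross 180°.
Leg 5: -140.6° → -1.7°, shortest Δλ = 138.9° (east) — does not cross 180°.
Total crossings: 0.

0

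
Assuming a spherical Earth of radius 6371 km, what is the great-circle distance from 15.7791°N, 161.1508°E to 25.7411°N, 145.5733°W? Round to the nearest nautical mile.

3030 nmi

Δλ = -145.5733 − 161.1508 = -306.7241°; wrapped into (−180°, 180°]: 53.2759°.
Δφ = 25.7411 − 15.7791 = 9.9620°.
a = sin²(Δφ/2) + cos φ₁ · cos φ₂ · sin²(Δλ/2) = 0.181786.
c = 2·atan2(√a, √(1−a)) = 0.88094 rad → d = 6371·c ≈ 5612.46 km ≈ 3030.49 nmi.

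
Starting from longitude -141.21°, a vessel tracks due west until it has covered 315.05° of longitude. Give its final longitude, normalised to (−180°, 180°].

-96.26°

Start at -141.21°; shift −315.05° → -456.26°.
-456.26° lies outside (−180°, 180°]; add 360° → -96.26°.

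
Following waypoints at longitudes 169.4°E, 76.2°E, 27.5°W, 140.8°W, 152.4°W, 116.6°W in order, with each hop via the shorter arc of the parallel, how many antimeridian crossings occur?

0

Leg 1: +169.4° → +76.2°, shortest Δλ = -93.2° (west) — does not cross 180°.
Leg 2: +76.2° → -27.5°, shortest Δλ = -103.7° (west) — does not cross 180°.
Leg 3: -27.5° → -140.8°, shortest Δλ = -113.3° (west) — does not cross 180°.
Leg 4: -140.8° → -152.4°, shortest Δλ = -11.6° (west) — does not cross 180°.
Leg 5: -152.4° → -116.6°, shortest Δλ = 35.8° (east) — does not cross 180°.
Total crossings: 0.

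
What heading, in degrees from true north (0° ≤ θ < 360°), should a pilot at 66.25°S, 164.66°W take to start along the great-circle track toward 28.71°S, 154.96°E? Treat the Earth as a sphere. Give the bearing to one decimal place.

306.3°

Δλ = 154.96 − -164.66 = 319.62°; wrapped into (−180°, 180°]: -40.38°.
θ = atan2( sin Δλ · cos φ₂ , cos φ₁ · sin φ₂ − sin φ₁ · cos φ₂ · cos Δλ )
  = atan2(-0.56821, 0.41806) = -53.656° → normalised to [0°, 360°): 306.344°.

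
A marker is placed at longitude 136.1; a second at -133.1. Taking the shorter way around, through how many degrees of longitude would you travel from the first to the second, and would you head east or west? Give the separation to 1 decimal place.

90.8° east

Raw difference: -133.1 − 136.1 = -269.2°.
Normalise into (−180°, 180°]: -269.2° + 360° = 90.8°.
Positive ⇒ the second point lies to the east; separation 90.8°.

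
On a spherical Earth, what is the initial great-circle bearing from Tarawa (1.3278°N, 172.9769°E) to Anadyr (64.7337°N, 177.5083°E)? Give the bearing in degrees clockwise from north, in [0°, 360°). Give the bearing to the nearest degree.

2°

Δλ = 177.5083 − 172.9769 = 4.5314°.
θ = atan2( sin Δλ · cos φ₂ , cos φ₁ · sin φ₂ − sin φ₁ · cos φ₂ · cos Δλ )
  = atan2(0.03372, 0.89423) = 2.160° → normalised to [0°, 360°): 2.160°.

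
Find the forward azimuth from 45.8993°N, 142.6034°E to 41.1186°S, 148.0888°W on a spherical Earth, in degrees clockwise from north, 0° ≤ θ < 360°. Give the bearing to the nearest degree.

133°

Δλ = -148.0888 − 142.6034 = -290.6922°; wrapped into (−180°, 180°]: 69.3078°.
θ = atan2( sin Δλ · cos φ₂ , cos φ₁ · sin φ₂ − sin φ₁ · cos φ₂ · cos Δλ )
  = atan2(0.70475, -0.64881) = 132.633° → normalised to [0°, 360°): 132.633°.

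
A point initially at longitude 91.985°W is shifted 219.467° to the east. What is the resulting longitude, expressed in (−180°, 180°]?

Start at -91.985°; shift +219.467° → +127.482°.
+127.482° already lies in (−180°, 180°].

127.482°E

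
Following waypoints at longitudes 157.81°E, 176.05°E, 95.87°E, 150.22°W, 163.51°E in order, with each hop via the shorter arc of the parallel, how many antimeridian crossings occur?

2

Leg 1: +157.81° → +176.05°, shortest Δλ = 18.24° (east) — does not cross 180°.
Leg 2: +176.05° → +95.87°, shortest Δλ = -80.18° (west) — does not cross 180°.
Leg 3: +95.87° → -150.22°, shortest Δλ = 113.91° (east) — crosses 180°.
Leg 4: -150.22° → +163.51°, shortest Δλ = -46.27° (west) — crosses 180°.
Total crossings: 2.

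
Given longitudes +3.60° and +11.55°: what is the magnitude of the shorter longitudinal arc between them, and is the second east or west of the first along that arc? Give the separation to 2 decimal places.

Raw difference: 11.55 − 3.60 = 7.95°.
Normalise into (−180°, 180°]: 7.95° stays 7.95°.
Positive ⇒ the second point lies to the east; separation 7.95°.

7.95° east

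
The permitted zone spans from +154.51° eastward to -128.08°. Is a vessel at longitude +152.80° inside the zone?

No

Band width going east from +154.51° to -128.08°: ((-128.08 − 154.51) mod 360) = 77.41°.
Offset of +152.80° east of the west edge: ((152.80 − 154.51) mod 360) = 358.29°.
358.29° > 77.41° ⇒ outside.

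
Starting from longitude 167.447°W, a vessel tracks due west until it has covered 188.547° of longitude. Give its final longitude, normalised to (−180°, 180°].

Start at -167.447°; shift −188.547° → -355.994°.
-355.994° lies outside (−180°, 180°]; add 360° → +4.006°.

4.006°E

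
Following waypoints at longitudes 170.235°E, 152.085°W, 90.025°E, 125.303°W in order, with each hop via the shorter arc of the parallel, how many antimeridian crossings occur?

3

Leg 1: +170.235° → -152.085°, shortest Δλ = 37.68° (east) — crosses 180°.
Leg 2: -152.085° → +90.025°, shortest Δλ = -117.89° (west) — crosses 180°.
Leg 3: +90.025° → -125.303°, shortest Δλ = 144.672° (east) — crosses 180°.
Total crossings: 3.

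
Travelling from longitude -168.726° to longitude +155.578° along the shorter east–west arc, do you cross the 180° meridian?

Yes

Naïve |155.578 − -168.726| = 324.304° > 180°, so the shorter arc goes the other way round — across 180°.
Signed shortest Δλ = ((155.578 − -168.726 + 180) mod 360) − 180 = -35.696°.
Going west by 35.696° from -168.726° passes through 180° before reaching +155.578°.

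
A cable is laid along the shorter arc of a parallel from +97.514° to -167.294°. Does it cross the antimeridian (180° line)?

Yes

Naïve |-167.294 − 97.514| = 264.808° > 180°, so the shorter arc goes the other way round — across 180°.
Signed shortest Δλ = ((-167.294 − 97.514 + 180) mod 360) − 180 = 95.192°.
Going east by 95.192° from +97.514° passes through 180° before reaching -167.294°.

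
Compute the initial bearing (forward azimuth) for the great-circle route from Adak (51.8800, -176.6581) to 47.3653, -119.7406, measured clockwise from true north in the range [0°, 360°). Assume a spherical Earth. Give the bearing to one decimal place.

73.9°

Δλ = -119.7406 − -176.6581 = 56.9175°.
θ = atan2( sin Δλ · cos φ₂ , cos φ₁ · sin φ₂ − sin φ₁ · cos φ₂ · cos Δλ )
  = atan2(0.56752, 0.16329) = 73.948° → normalised to [0°, 360°): 73.948°.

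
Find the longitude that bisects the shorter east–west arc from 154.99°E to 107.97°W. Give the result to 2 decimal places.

Signed shortest Δλ from +154.99° to -107.97° is +97.04°.
Midpoint longitude = +154.99° + (+97.04°)/2 = +154.99° + 48.52° = +203.51°.
Normalise into (−180°, 180°]: -156.49°.
(The naïve average (+154.99 + -107.97)/2 = 23.51° is on the wrong side of the globe.)

156.49°W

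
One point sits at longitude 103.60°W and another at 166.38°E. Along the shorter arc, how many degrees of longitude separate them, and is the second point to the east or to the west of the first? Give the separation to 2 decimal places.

90.02° west

Raw difference: 166.38 − -103.60 = 269.98°.
Normalise into (−180°, 180°]: 269.98° − 360° = -90.02°.
Negative ⇒ the second point lies to the west; separation 90.02°.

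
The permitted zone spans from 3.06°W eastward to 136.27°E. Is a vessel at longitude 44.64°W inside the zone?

No

Band width going east from -3.06° to +136.27°: ((136.27 − -3.06) mod 360) = 139.33°.
Offset of -44.64° east of the west edge: ((-44.64 − -3.06) mod 360) = 318.42°.
318.42° > 139.33° ⇒ outside.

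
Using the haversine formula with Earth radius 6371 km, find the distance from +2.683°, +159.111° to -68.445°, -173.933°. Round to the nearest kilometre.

8176 km

Δλ = -173.933 − 159.111 = -333.044°; wrapped into (−180°, 180°]: 26.956°.
Δφ = -68.445 − 2.683 = -71.128°.
a = sin²(Δφ/2) + cos φ₁ · cos φ₂ · sin²(Δλ/2) = 0.358208.
c = 2·atan2(√a, √(1−a)) = 1.28327 rad → d = 6371·c ≈ 8175.70 km.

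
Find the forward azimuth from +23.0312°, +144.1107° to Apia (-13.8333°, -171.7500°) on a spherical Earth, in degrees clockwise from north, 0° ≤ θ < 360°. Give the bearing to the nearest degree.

126°

Δλ = -171.7500 − 144.1107 = -315.8607°; wrapped into (−180°, 180°]: 44.1393°.
θ = atan2( sin Δλ · cos φ₂ , cos φ₁ · sin φ₂ − sin φ₁ · cos φ₂ · cos Δλ )
  = atan2(0.67621, -0.49266) = 126.076° → normalised to [0°, 360°): 126.076°.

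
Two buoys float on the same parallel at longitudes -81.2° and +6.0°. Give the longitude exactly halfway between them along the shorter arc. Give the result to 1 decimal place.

Signed shortest Δλ from -81.2° to +6.0° is +87.2°.
Midpoint longitude = -81.2° + (+87.2°)/2 = -81.2° + 43.6° = -37.6°.

-37.6°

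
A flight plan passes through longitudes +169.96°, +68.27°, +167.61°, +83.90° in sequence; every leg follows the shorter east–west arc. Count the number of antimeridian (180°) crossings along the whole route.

0

Leg 1: +169.96° → +68.27°, shortest Δλ = -101.69° (west) — does not cross 180°.
Leg 2: +68.27° → +167.61°, shortest Δλ = 99.34° (east) — does not cross 180°.
Leg 3: +167.61° → +83.90°, shortest Δλ = -83.71° (west) — does not cross 180°.
Total crossings: 0.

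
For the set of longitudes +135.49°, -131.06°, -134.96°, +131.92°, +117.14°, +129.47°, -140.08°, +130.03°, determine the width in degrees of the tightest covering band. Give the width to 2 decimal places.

111.80°

Sort the longitudes: -140.08°, -134.96°, -131.06°, +117.14°, +129.47°, +130.03°, +131.92°, +135.49°.
Eastward gaps between consecutive values (wrapping around): 5.12°, 3.90°, 248.20°, 12.33°, 0.56°, 1.89°, 3.57°, 84.43°.
Largest gap = 248.20° ⇒ minimal covering band is its complement: 360° − 248.20° = 111.80°.
Band runs from +117.14° eastward to -131.06°, crossing the antimeridian.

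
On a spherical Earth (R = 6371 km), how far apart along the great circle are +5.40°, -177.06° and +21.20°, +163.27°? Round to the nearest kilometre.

Δλ = 163.27 − -177.06 = 340.33°; wrapped into (−180°, 180°]: -19.67°.
Δφ = 21.20 − 5.40 = 15.80°.
a = sin²(Δφ/2) + cos φ₁ · cos φ₂ · sin²(Δλ/2) = 0.045972.
c = 2·atan2(√a, √(1−a)) = 0.43218 rad → d = 6371·c ≈ 2753.41 km.

2753 km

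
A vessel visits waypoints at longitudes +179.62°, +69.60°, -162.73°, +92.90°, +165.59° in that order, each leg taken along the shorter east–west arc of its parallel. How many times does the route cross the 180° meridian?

2

Leg 1: +179.62° → +69.60°, shortest Δλ = -110.02° (west) — does not cross 180°.
Leg 2: +69.60° → -162.73°, shortest Δλ = 127.67° (east) — crosses 180°.
Leg 3: -162.73° → +92.90°, shortest Δλ = -104.37° (west) — crosses 180°.
Leg 4: +92.90° → +165.59°, shortest Δλ = 72.69° (east) — does not cross 180°.
Total crossings: 2.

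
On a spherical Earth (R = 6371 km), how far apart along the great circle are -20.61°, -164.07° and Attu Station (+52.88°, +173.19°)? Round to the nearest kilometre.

8462 km

Δλ = 173.19 − -164.07 = 337.26°; wrapped into (−180°, 180°]: -22.74°.
Δφ = 52.88 − -20.61 = 73.49°.
a = sin²(Δφ/2) + cos φ₁ · cos φ₂ · sin²(Δλ/2) = 0.379862.
c = 2·atan2(√a, √(1−a)) = 1.32815 rad → d = 6371·c ≈ 8461.63 km.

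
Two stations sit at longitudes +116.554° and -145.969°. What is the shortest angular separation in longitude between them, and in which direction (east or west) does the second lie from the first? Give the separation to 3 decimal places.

Raw difference: -145.969 − 116.554 = -262.523°.
Normalise into (−180°, 180°]: -262.523° + 360° = 97.477°.
Positive ⇒ the second point lies to the east; separation 97.477°.

97.477° east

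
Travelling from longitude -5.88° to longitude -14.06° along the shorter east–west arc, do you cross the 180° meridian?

No

Signed shortest Δλ = ((-14.06 − -5.88 + 180) mod 360) − 180 = -8.18°.
Going west by 8.18° from -5.88° reaches -14.06° without touching 180°.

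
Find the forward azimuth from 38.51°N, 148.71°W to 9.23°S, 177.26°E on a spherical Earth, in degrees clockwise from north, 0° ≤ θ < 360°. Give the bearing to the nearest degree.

Δλ = 177.26 − -148.71 = 325.97°; wrapped into (−180°, 180°]: -34.03°.
θ = atan2( sin Δλ · cos φ₂ , cos φ₁ · sin φ₂ − sin φ₁ · cos φ₂ · cos Δλ )
  = atan2(-0.55238, -0.63485) = -138.974° → normalised to [0°, 360°): 221.026°.

221°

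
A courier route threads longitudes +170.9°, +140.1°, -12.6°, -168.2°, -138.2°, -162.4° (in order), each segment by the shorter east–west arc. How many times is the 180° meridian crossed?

0

Leg 1: +170.9° → +140.1°, shortest Δλ = -30.8° (west) — does not cross 180°.
Leg 2: +140.1° → -12.6°, shortest Δλ = -152.7° (west) — does not cross 180°.
Leg 3: -12.6° → -168.2°, shortest Δλ = -155.6° (west) — does not cross 180°.
Leg 4: -168.2° → -138.2°, shortest Δλ = 30.0° (east) — does not cross 180°.
Leg 5: -138.2° → -162.4°, shortest Δλ = -24.2° (west) — does not cross 180°.
Total crossings: 0.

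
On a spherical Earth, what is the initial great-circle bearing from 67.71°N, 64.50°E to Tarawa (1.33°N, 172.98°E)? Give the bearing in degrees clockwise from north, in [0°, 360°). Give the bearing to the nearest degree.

Δλ = 172.98 − 64.50 = 108.48°.
θ = atan2( sin Δλ · cos φ₂ , cos φ₁ · sin φ₂ − sin φ₁ · cos φ₂ · cos Δλ )
  = atan2(0.94818, 0.30201) = 72.332° → normalised to [0°, 360°): 72.332°.

72°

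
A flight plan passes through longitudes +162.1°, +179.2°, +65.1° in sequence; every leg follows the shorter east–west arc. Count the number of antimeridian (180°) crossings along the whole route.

0

Leg 1: +162.1° → +179.2°, shortest Δλ = 17.1° (east) — does not cross 180°.
Leg 2: +179.2° → +65.1°, shortest Δλ = -114.1° (west) — does not cross 180°.
Total crossings: 0.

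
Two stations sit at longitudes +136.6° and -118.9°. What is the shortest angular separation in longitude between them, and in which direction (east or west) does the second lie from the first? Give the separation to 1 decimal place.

104.5° east

Raw difference: -118.9 − 136.6 = -255.5°.
Normalise into (−180°, 180°]: -255.5° + 360° = 104.5°.
Positive ⇒ the second point lies to the east; separation 104.5°.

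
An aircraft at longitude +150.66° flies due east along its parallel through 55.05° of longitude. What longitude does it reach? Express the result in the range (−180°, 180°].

Start at +150.66°; shift +55.05° → +205.71°.
+205.71° lies outside (−180°, 180°]; subtract 360° → -154.29°.

-154.29°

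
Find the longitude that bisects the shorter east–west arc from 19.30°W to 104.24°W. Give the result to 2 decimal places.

61.77°W

Signed shortest Δλ from -19.30° to -104.24° is -84.94°.
Midpoint longitude = -19.30° + (-84.94°)/2 = -19.30° − 42.47° = -61.77°.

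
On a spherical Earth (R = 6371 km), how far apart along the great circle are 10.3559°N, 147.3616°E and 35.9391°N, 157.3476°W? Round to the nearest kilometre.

Δλ = -157.3476 − 147.3616 = -304.7092°; wrapped into (−180°, 180°]: 55.2908°.
Δφ = 35.9391 − 10.3559 = 25.5832°.
a = sin²(Δφ/2) + cos φ₁ · cos φ₂ · sin²(Δλ/2) = 0.220492.
c = 2·atan2(√a, √(1−a)) = 0.97760 rad → d = 6371·c ≈ 6228.28 km.

6228 km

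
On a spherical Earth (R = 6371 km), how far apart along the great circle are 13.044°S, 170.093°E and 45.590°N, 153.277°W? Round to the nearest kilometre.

Δλ = -153.277 − 170.093 = -323.370°; wrapped into (−180°, 180°]: 36.630°.
Δφ = 45.590 − -13.044 = 58.634°.
a = sin²(Δφ/2) + cos φ₁ · cos φ₂ · sin²(Δλ/2) = 0.307068.
c = 2·atan2(√a, √(1−a)) = 1.17465 rad → d = 6371·c ≈ 7483.70 km.

7484 km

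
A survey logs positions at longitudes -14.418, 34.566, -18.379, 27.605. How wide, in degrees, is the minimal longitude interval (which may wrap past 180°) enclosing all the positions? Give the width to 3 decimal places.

52.945°

Sort the longitudes: -18.379°, -14.418°, +27.605°, +34.566°.
Eastward gaps between consecutive values (wrapping around): 3.961°, 42.023°, 6.961°, 307.055°.
Largest gap = 307.055° ⇒ minimal covering band is its complement: 360° − 307.055° = 52.945°.
Band runs from -18.379° eastward to +34.566°.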